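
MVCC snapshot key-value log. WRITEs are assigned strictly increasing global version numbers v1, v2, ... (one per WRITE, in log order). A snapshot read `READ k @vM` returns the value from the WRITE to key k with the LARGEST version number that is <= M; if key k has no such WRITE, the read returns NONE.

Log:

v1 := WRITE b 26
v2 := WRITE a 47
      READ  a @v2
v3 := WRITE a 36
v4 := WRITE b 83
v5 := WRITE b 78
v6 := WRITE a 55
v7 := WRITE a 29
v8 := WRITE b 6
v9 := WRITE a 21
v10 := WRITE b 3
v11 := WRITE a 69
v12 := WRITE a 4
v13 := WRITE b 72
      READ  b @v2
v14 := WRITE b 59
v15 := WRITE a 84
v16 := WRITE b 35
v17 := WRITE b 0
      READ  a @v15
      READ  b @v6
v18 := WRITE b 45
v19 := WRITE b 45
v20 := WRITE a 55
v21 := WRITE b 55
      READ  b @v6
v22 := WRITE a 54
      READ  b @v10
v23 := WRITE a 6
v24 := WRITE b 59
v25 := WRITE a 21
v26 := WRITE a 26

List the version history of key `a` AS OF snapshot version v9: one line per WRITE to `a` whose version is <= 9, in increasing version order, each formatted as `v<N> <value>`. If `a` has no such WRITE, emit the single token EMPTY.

Answer: v2 47
v3 36
v6 55
v7 29
v9 21

Derivation:
Scan writes for key=a with version <= 9:
  v1 WRITE b 26 -> skip
  v2 WRITE a 47 -> keep
  v3 WRITE a 36 -> keep
  v4 WRITE b 83 -> skip
  v5 WRITE b 78 -> skip
  v6 WRITE a 55 -> keep
  v7 WRITE a 29 -> keep
  v8 WRITE b 6 -> skip
  v9 WRITE a 21 -> keep
  v10 WRITE b 3 -> skip
  v11 WRITE a 69 -> drop (> snap)
  v12 WRITE a 4 -> drop (> snap)
  v13 WRITE b 72 -> skip
  v14 WRITE b 59 -> skip
  v15 WRITE a 84 -> drop (> snap)
  v16 WRITE b 35 -> skip
  v17 WRITE b 0 -> skip
  v18 WRITE b 45 -> skip
  v19 WRITE b 45 -> skip
  v20 WRITE a 55 -> drop (> snap)
  v21 WRITE b 55 -> skip
  v22 WRITE a 54 -> drop (> snap)
  v23 WRITE a 6 -> drop (> snap)
  v24 WRITE b 59 -> skip
  v25 WRITE a 21 -> drop (> snap)
  v26 WRITE a 26 -> drop (> snap)
Collected: [(2, 47), (3, 36), (6, 55), (7, 29), (9, 21)]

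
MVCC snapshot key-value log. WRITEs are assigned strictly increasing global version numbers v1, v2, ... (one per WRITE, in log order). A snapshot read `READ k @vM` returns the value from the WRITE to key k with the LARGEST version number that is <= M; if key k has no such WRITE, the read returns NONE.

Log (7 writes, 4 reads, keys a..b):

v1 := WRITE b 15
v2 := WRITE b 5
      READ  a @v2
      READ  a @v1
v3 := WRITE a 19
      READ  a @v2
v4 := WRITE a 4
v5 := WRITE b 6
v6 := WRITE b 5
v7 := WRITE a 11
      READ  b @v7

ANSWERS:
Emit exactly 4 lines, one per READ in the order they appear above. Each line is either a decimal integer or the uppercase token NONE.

v1: WRITE b=15  (b history now [(1, 15)])
v2: WRITE b=5  (b history now [(1, 15), (2, 5)])
READ a @v2: history=[] -> no version <= 2 -> NONE
READ a @v1: history=[] -> no version <= 1 -> NONE
v3: WRITE a=19  (a history now [(3, 19)])
READ a @v2: history=[(3, 19)] -> no version <= 2 -> NONE
v4: WRITE a=4  (a history now [(3, 19), (4, 4)])
v5: WRITE b=6  (b history now [(1, 15), (2, 5), (5, 6)])
v6: WRITE b=5  (b history now [(1, 15), (2, 5), (5, 6), (6, 5)])
v7: WRITE a=11  (a history now [(3, 19), (4, 4), (7, 11)])
READ b @v7: history=[(1, 15), (2, 5), (5, 6), (6, 5)] -> pick v6 -> 5

Answer: NONE
NONE
NONE
5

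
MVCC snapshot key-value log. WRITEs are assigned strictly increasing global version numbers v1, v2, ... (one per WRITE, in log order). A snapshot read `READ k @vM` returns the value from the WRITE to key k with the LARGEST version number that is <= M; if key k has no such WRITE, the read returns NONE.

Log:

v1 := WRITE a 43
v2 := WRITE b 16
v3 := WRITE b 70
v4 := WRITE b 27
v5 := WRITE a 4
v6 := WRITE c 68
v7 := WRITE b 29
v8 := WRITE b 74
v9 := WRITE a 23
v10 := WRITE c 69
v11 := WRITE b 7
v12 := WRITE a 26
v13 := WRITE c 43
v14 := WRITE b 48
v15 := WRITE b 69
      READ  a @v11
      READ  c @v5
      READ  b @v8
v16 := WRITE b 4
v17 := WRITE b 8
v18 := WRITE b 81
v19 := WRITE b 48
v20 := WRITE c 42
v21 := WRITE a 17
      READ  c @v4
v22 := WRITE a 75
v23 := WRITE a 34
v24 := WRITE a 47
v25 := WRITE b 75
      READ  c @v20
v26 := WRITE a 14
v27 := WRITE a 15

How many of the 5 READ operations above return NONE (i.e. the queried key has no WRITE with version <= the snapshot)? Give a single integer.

v1: WRITE a=43  (a history now [(1, 43)])
v2: WRITE b=16  (b history now [(2, 16)])
v3: WRITE b=70  (b history now [(2, 16), (3, 70)])
v4: WRITE b=27  (b history now [(2, 16), (3, 70), (4, 27)])
v5: WRITE a=4  (a history now [(1, 43), (5, 4)])
v6: WRITE c=68  (c history now [(6, 68)])
v7: WRITE b=29  (b history now [(2, 16), (3, 70), (4, 27), (7, 29)])
v8: WRITE b=74  (b history now [(2, 16), (3, 70), (4, 27), (7, 29), (8, 74)])
v9: WRITE a=23  (a history now [(1, 43), (5, 4), (9, 23)])
v10: WRITE c=69  (c history now [(6, 68), (10, 69)])
v11: WRITE b=7  (b history now [(2, 16), (3, 70), (4, 27), (7, 29), (8, 74), (11, 7)])
v12: WRITE a=26  (a history now [(1, 43), (5, 4), (9, 23), (12, 26)])
v13: WRITE c=43  (c history now [(6, 68), (10, 69), (13, 43)])
v14: WRITE b=48  (b history now [(2, 16), (3, 70), (4, 27), (7, 29), (8, 74), (11, 7), (14, 48)])
v15: WRITE b=69  (b history now [(2, 16), (3, 70), (4, 27), (7, 29), (8, 74), (11, 7), (14, 48), (15, 69)])
READ a @v11: history=[(1, 43), (5, 4), (9, 23), (12, 26)] -> pick v9 -> 23
READ c @v5: history=[(6, 68), (10, 69), (13, 43)] -> no version <= 5 -> NONE
READ b @v8: history=[(2, 16), (3, 70), (4, 27), (7, 29), (8, 74), (11, 7), (14, 48), (15, 69)] -> pick v8 -> 74
v16: WRITE b=4  (b history now [(2, 16), (3, 70), (4, 27), (7, 29), (8, 74), (11, 7), (14, 48), (15, 69), (16, 4)])
v17: WRITE b=8  (b history now [(2, 16), (3, 70), (4, 27), (7, 29), (8, 74), (11, 7), (14, 48), (15, 69), (16, 4), (17, 8)])
v18: WRITE b=81  (b history now [(2, 16), (3, 70), (4, 27), (7, 29), (8, 74), (11, 7), (14, 48), (15, 69), (16, 4), (17, 8), (18, 81)])
v19: WRITE b=48  (b history now [(2, 16), (3, 70), (4, 27), (7, 29), (8, 74), (11, 7), (14, 48), (15, 69), (16, 4), (17, 8), (18, 81), (19, 48)])
v20: WRITE c=42  (c history now [(6, 68), (10, 69), (13, 43), (20, 42)])
v21: WRITE a=17  (a history now [(1, 43), (5, 4), (9, 23), (12, 26), (21, 17)])
READ c @v4: history=[(6, 68), (10, 69), (13, 43), (20, 42)] -> no version <= 4 -> NONE
v22: WRITE a=75  (a history now [(1, 43), (5, 4), (9, 23), (12, 26), (21, 17), (22, 75)])
v23: WRITE a=34  (a history now [(1, 43), (5, 4), (9, 23), (12, 26), (21, 17), (22, 75), (23, 34)])
v24: WRITE a=47  (a history now [(1, 43), (5, 4), (9, 23), (12, 26), (21, 17), (22, 75), (23, 34), (24, 47)])
v25: WRITE b=75  (b history now [(2, 16), (3, 70), (4, 27), (7, 29), (8, 74), (11, 7), (14, 48), (15, 69), (16, 4), (17, 8), (18, 81), (19, 48), (25, 75)])
READ c @v20: history=[(6, 68), (10, 69), (13, 43), (20, 42)] -> pick v20 -> 42
v26: WRITE a=14  (a history now [(1, 43), (5, 4), (9, 23), (12, 26), (21, 17), (22, 75), (23, 34), (24, 47), (26, 14)])
v27: WRITE a=15  (a history now [(1, 43), (5, 4), (9, 23), (12, 26), (21, 17), (22, 75), (23, 34), (24, 47), (26, 14), (27, 15)])
Read results in order: ['23', 'NONE', '74', 'NONE', '42']
NONE count = 2

Answer: 2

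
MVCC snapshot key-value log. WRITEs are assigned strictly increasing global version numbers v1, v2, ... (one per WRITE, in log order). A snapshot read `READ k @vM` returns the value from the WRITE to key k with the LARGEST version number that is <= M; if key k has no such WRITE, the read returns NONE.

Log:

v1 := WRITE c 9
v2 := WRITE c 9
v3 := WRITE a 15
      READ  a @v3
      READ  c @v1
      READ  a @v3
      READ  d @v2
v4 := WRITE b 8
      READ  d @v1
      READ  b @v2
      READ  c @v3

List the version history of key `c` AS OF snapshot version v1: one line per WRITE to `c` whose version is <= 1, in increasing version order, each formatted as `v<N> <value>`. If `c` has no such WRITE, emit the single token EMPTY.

Scan writes for key=c with version <= 1:
  v1 WRITE c 9 -> keep
  v2 WRITE c 9 -> drop (> snap)
  v3 WRITE a 15 -> skip
  v4 WRITE b 8 -> skip
Collected: [(1, 9)]

Answer: v1 9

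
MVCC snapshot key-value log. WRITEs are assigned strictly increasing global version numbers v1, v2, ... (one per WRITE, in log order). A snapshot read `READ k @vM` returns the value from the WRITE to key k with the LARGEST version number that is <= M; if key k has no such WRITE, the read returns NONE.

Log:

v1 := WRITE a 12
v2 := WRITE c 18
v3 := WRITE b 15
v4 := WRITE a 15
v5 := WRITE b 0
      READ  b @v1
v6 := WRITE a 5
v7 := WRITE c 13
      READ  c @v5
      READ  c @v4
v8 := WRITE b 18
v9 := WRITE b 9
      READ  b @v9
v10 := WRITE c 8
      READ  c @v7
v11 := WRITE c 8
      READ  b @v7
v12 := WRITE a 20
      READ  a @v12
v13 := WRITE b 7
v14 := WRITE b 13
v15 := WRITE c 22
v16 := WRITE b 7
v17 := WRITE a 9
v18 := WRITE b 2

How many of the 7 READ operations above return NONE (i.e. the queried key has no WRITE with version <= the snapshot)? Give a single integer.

Answer: 1

Derivation:
v1: WRITE a=12  (a history now [(1, 12)])
v2: WRITE c=18  (c history now [(2, 18)])
v3: WRITE b=15  (b history now [(3, 15)])
v4: WRITE a=15  (a history now [(1, 12), (4, 15)])
v5: WRITE b=0  (b history now [(3, 15), (5, 0)])
READ b @v1: history=[(3, 15), (5, 0)] -> no version <= 1 -> NONE
v6: WRITE a=5  (a history now [(1, 12), (4, 15), (6, 5)])
v7: WRITE c=13  (c history now [(2, 18), (7, 13)])
READ c @v5: history=[(2, 18), (7, 13)] -> pick v2 -> 18
READ c @v4: history=[(2, 18), (7, 13)] -> pick v2 -> 18
v8: WRITE b=18  (b history now [(3, 15), (5, 0), (8, 18)])
v9: WRITE b=9  (b history now [(3, 15), (5, 0), (8, 18), (9, 9)])
READ b @v9: history=[(3, 15), (5, 0), (8, 18), (9, 9)] -> pick v9 -> 9
v10: WRITE c=8  (c history now [(2, 18), (7, 13), (10, 8)])
READ c @v7: history=[(2, 18), (7, 13), (10, 8)] -> pick v7 -> 13
v11: WRITE c=8  (c history now [(2, 18), (7, 13), (10, 8), (11, 8)])
READ b @v7: history=[(3, 15), (5, 0), (8, 18), (9, 9)] -> pick v5 -> 0
v12: WRITE a=20  (a history now [(1, 12), (4, 15), (6, 5), (12, 20)])
READ a @v12: history=[(1, 12), (4, 15), (6, 5), (12, 20)] -> pick v12 -> 20
v13: WRITE b=7  (b history now [(3, 15), (5, 0), (8, 18), (9, 9), (13, 7)])
v14: WRITE b=13  (b history now [(3, 15), (5, 0), (8, 18), (9, 9), (13, 7), (14, 13)])
v15: WRITE c=22  (c history now [(2, 18), (7, 13), (10, 8), (11, 8), (15, 22)])
v16: WRITE b=7  (b history now [(3, 15), (5, 0), (8, 18), (9, 9), (13, 7), (14, 13), (16, 7)])
v17: WRITE a=9  (a history now [(1, 12), (4, 15), (6, 5), (12, 20), (17, 9)])
v18: WRITE b=2  (b history now [(3, 15), (5, 0), (8, 18), (9, 9), (13, 7), (14, 13), (16, 7), (18, 2)])
Read results in order: ['NONE', '18', '18', '9', '13', '0', '20']
NONE count = 1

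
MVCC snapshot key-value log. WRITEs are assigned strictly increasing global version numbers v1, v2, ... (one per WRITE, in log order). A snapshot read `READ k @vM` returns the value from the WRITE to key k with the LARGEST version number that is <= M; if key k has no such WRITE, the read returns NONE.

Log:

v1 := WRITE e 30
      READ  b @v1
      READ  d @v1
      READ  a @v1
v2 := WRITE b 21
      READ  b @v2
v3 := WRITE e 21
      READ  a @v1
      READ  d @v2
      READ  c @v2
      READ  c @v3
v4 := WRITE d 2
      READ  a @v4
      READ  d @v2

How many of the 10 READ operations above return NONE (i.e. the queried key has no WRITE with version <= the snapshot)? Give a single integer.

Answer: 9

Derivation:
v1: WRITE e=30  (e history now [(1, 30)])
READ b @v1: history=[] -> no version <= 1 -> NONE
READ d @v1: history=[] -> no version <= 1 -> NONE
READ a @v1: history=[] -> no version <= 1 -> NONE
v2: WRITE b=21  (b history now [(2, 21)])
READ b @v2: history=[(2, 21)] -> pick v2 -> 21
v3: WRITE e=21  (e history now [(1, 30), (3, 21)])
READ a @v1: history=[] -> no version <= 1 -> NONE
READ d @v2: history=[] -> no version <= 2 -> NONE
READ c @v2: history=[] -> no version <= 2 -> NONE
READ c @v3: history=[] -> no version <= 3 -> NONE
v4: WRITE d=2  (d history now [(4, 2)])
READ a @v4: history=[] -> no version <= 4 -> NONE
READ d @v2: history=[(4, 2)] -> no version <= 2 -> NONE
Read results in order: ['NONE', 'NONE', 'NONE', '21', 'NONE', 'NONE', 'NONE', 'NONE', 'NONE', 'NONE']
NONE count = 9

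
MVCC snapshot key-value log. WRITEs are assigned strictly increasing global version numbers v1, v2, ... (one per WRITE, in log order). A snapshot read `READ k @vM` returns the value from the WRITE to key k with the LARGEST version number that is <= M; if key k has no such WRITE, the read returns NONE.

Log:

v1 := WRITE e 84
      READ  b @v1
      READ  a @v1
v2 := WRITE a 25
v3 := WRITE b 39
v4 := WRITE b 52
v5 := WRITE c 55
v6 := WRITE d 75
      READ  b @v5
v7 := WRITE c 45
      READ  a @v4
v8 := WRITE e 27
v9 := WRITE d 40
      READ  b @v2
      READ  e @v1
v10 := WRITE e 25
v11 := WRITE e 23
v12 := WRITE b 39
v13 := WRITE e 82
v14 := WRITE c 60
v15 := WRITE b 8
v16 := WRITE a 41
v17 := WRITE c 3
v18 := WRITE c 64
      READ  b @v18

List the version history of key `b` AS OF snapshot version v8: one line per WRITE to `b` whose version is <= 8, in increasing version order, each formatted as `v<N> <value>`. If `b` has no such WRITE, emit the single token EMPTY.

Scan writes for key=b with version <= 8:
  v1 WRITE e 84 -> skip
  v2 WRITE a 25 -> skip
  v3 WRITE b 39 -> keep
  v4 WRITE b 52 -> keep
  v5 WRITE c 55 -> skip
  v6 WRITE d 75 -> skip
  v7 WRITE c 45 -> skip
  v8 WRITE e 27 -> skip
  v9 WRITE d 40 -> skip
  v10 WRITE e 25 -> skip
  v11 WRITE e 23 -> skip
  v12 WRITE b 39 -> drop (> snap)
  v13 WRITE e 82 -> skip
  v14 WRITE c 60 -> skip
  v15 WRITE b 8 -> drop (> snap)
  v16 WRITE a 41 -> skip
  v17 WRITE c 3 -> skip
  v18 WRITE c 64 -> skip
Collected: [(3, 39), (4, 52)]

Answer: v3 39
v4 52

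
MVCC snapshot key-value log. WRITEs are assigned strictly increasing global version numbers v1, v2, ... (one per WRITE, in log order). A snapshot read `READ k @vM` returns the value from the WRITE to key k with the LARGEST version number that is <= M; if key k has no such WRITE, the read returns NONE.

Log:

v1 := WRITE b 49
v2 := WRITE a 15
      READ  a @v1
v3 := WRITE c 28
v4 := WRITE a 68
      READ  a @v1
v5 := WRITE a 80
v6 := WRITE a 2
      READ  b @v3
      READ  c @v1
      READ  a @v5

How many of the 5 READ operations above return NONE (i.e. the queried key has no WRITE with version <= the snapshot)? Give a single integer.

Answer: 3

Derivation:
v1: WRITE b=49  (b history now [(1, 49)])
v2: WRITE a=15  (a history now [(2, 15)])
READ a @v1: history=[(2, 15)] -> no version <= 1 -> NONE
v3: WRITE c=28  (c history now [(3, 28)])
v4: WRITE a=68  (a history now [(2, 15), (4, 68)])
READ a @v1: history=[(2, 15), (4, 68)] -> no version <= 1 -> NONE
v5: WRITE a=80  (a history now [(2, 15), (4, 68), (5, 80)])
v6: WRITE a=2  (a history now [(2, 15), (4, 68), (5, 80), (6, 2)])
READ b @v3: history=[(1, 49)] -> pick v1 -> 49
READ c @v1: history=[(3, 28)] -> no version <= 1 -> NONE
READ a @v5: history=[(2, 15), (4, 68), (5, 80), (6, 2)] -> pick v5 -> 80
Read results in order: ['NONE', 'NONE', '49', 'NONE', '80']
NONE count = 3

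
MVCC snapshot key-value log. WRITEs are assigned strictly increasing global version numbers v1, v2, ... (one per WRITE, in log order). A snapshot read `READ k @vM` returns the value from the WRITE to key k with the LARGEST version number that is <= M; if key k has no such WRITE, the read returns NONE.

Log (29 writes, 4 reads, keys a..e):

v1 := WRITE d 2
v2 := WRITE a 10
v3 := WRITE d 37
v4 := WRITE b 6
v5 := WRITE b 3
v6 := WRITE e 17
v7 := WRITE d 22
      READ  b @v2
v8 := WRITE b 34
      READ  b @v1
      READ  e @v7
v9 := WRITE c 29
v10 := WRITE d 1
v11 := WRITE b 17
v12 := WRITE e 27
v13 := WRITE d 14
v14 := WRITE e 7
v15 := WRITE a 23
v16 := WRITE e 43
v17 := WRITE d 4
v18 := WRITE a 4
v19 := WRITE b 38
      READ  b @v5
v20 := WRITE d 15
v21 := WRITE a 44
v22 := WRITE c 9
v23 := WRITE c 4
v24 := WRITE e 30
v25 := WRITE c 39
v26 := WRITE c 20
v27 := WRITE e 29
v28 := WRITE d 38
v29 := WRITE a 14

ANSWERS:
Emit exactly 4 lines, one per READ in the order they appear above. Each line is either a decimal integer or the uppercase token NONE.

Answer: NONE
NONE
17
3

Derivation:
v1: WRITE d=2  (d history now [(1, 2)])
v2: WRITE a=10  (a history now [(2, 10)])
v3: WRITE d=37  (d history now [(1, 2), (3, 37)])
v4: WRITE b=6  (b history now [(4, 6)])
v5: WRITE b=3  (b history now [(4, 6), (5, 3)])
v6: WRITE e=17  (e history now [(6, 17)])
v7: WRITE d=22  (d history now [(1, 2), (3, 37), (7, 22)])
READ b @v2: history=[(4, 6), (5, 3)] -> no version <= 2 -> NONE
v8: WRITE b=34  (b history now [(4, 6), (5, 3), (8, 34)])
READ b @v1: history=[(4, 6), (5, 3), (8, 34)] -> no version <= 1 -> NONE
READ e @v7: history=[(6, 17)] -> pick v6 -> 17
v9: WRITE c=29  (c history now [(9, 29)])
v10: WRITE d=1  (d history now [(1, 2), (3, 37), (7, 22), (10, 1)])
v11: WRITE b=17  (b history now [(4, 6), (5, 3), (8, 34), (11, 17)])
v12: WRITE e=27  (e history now [(6, 17), (12, 27)])
v13: WRITE d=14  (d history now [(1, 2), (3, 37), (7, 22), (10, 1), (13, 14)])
v14: WRITE e=7  (e history now [(6, 17), (12, 27), (14, 7)])
v15: WRITE a=23  (a history now [(2, 10), (15, 23)])
v16: WRITE e=43  (e history now [(6, 17), (12, 27), (14, 7), (16, 43)])
v17: WRITE d=4  (d history now [(1, 2), (3, 37), (7, 22), (10, 1), (13, 14), (17, 4)])
v18: WRITE a=4  (a history now [(2, 10), (15, 23), (18, 4)])
v19: WRITE b=38  (b history now [(4, 6), (5, 3), (8, 34), (11, 17), (19, 38)])
READ b @v5: history=[(4, 6), (5, 3), (8, 34), (11, 17), (19, 38)] -> pick v5 -> 3
v20: WRITE d=15  (d history now [(1, 2), (3, 37), (7, 22), (10, 1), (13, 14), (17, 4), (20, 15)])
v21: WRITE a=44  (a history now [(2, 10), (15, 23), (18, 4), (21, 44)])
v22: WRITE c=9  (c history now [(9, 29), (22, 9)])
v23: WRITE c=4  (c history now [(9, 29), (22, 9), (23, 4)])
v24: WRITE e=30  (e history now [(6, 17), (12, 27), (14, 7), (16, 43), (24, 30)])
v25: WRITE c=39  (c history now [(9, 29), (22, 9), (23, 4), (25, 39)])
v26: WRITE c=20  (c history now [(9, 29), (22, 9), (23, 4), (25, 39), (26, 20)])
v27: WRITE e=29  (e history now [(6, 17), (12, 27), (14, 7), (16, 43), (24, 30), (27, 29)])
v28: WRITE d=38  (d history now [(1, 2), (3, 37), (7, 22), (10, 1), (13, 14), (17, 4), (20, 15), (28, 38)])
v29: WRITE a=14  (a history now [(2, 10), (15, 23), (18, 4), (21, 44), (29, 14)])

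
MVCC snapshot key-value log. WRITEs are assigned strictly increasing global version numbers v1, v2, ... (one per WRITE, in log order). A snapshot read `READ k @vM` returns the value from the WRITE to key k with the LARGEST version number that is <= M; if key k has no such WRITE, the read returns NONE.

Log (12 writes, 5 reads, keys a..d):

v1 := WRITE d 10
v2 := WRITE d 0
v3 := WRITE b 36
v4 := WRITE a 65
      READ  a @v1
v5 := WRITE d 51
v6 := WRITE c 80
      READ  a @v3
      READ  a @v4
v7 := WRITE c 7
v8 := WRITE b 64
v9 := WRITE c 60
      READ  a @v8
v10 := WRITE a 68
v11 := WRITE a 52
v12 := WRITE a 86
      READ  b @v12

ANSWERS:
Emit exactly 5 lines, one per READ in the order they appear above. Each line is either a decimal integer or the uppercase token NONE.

Answer: NONE
NONE
65
65
64

Derivation:
v1: WRITE d=10  (d history now [(1, 10)])
v2: WRITE d=0  (d history now [(1, 10), (2, 0)])
v3: WRITE b=36  (b history now [(3, 36)])
v4: WRITE a=65  (a history now [(4, 65)])
READ a @v1: history=[(4, 65)] -> no version <= 1 -> NONE
v5: WRITE d=51  (d history now [(1, 10), (2, 0), (5, 51)])
v6: WRITE c=80  (c history now [(6, 80)])
READ a @v3: history=[(4, 65)] -> no version <= 3 -> NONE
READ a @v4: history=[(4, 65)] -> pick v4 -> 65
v7: WRITE c=7  (c history now [(6, 80), (7, 7)])
v8: WRITE b=64  (b history now [(3, 36), (8, 64)])
v9: WRITE c=60  (c history now [(6, 80), (7, 7), (9, 60)])
READ a @v8: history=[(4, 65)] -> pick v4 -> 65
v10: WRITE a=68  (a history now [(4, 65), (10, 68)])
v11: WRITE a=52  (a history now [(4, 65), (10, 68), (11, 52)])
v12: WRITE a=86  (a history now [(4, 65), (10, 68), (11, 52), (12, 86)])
READ b @v12: history=[(3, 36), (8, 64)] -> pick v8 -> 64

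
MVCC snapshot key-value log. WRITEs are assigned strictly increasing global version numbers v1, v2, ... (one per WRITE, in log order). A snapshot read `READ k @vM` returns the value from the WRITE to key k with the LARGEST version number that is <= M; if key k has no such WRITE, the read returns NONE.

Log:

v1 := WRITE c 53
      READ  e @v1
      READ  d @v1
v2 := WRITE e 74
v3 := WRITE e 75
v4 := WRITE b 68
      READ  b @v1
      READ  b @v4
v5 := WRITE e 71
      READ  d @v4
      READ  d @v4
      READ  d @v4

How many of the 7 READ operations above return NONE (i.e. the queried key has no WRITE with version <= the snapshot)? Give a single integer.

v1: WRITE c=53  (c history now [(1, 53)])
READ e @v1: history=[] -> no version <= 1 -> NONE
READ d @v1: history=[] -> no version <= 1 -> NONE
v2: WRITE e=74  (e history now [(2, 74)])
v3: WRITE e=75  (e history now [(2, 74), (3, 75)])
v4: WRITE b=68  (b history now [(4, 68)])
READ b @v1: history=[(4, 68)] -> no version <= 1 -> NONE
READ b @v4: history=[(4, 68)] -> pick v4 -> 68
v5: WRITE e=71  (e history now [(2, 74), (3, 75), (5, 71)])
READ d @v4: history=[] -> no version <= 4 -> NONE
READ d @v4: history=[] -> no version <= 4 -> NONE
READ d @v4: history=[] -> no version <= 4 -> NONE
Read results in order: ['NONE', 'NONE', 'NONE', '68', 'NONE', 'NONE', 'NONE']
NONE count = 6

Answer: 6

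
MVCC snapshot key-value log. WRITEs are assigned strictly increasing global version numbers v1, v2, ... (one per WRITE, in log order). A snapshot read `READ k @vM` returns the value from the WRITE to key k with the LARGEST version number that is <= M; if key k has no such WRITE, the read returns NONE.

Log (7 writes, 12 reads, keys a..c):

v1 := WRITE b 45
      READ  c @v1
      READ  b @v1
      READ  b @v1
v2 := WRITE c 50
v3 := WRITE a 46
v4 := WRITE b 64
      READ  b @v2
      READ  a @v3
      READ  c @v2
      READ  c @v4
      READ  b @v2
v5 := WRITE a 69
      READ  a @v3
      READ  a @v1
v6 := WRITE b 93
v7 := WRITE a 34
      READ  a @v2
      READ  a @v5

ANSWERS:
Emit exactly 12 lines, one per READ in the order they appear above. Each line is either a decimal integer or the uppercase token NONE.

v1: WRITE b=45  (b history now [(1, 45)])
READ c @v1: history=[] -> no version <= 1 -> NONE
READ b @v1: history=[(1, 45)] -> pick v1 -> 45
READ b @v1: history=[(1, 45)] -> pick v1 -> 45
v2: WRITE c=50  (c history now [(2, 50)])
v3: WRITE a=46  (a history now [(3, 46)])
v4: WRITE b=64  (b history now [(1, 45), (4, 64)])
READ b @v2: history=[(1, 45), (4, 64)] -> pick v1 -> 45
READ a @v3: history=[(3, 46)] -> pick v3 -> 46
READ c @v2: history=[(2, 50)] -> pick v2 -> 50
READ c @v4: history=[(2, 50)] -> pick v2 -> 50
READ b @v2: history=[(1, 45), (4, 64)] -> pick v1 -> 45
v5: WRITE a=69  (a history now [(3, 46), (5, 69)])
READ a @v3: history=[(3, 46), (5, 69)] -> pick v3 -> 46
READ a @v1: history=[(3, 46), (5, 69)] -> no version <= 1 -> NONE
v6: WRITE b=93  (b history now [(1, 45), (4, 64), (6, 93)])
v7: WRITE a=34  (a history now [(3, 46), (5, 69), (7, 34)])
READ a @v2: history=[(3, 46), (5, 69), (7, 34)] -> no version <= 2 -> NONE
READ a @v5: history=[(3, 46), (5, 69), (7, 34)] -> pick v5 -> 69

Answer: NONE
45
45
45
46
50
50
45
46
NONE
NONE
69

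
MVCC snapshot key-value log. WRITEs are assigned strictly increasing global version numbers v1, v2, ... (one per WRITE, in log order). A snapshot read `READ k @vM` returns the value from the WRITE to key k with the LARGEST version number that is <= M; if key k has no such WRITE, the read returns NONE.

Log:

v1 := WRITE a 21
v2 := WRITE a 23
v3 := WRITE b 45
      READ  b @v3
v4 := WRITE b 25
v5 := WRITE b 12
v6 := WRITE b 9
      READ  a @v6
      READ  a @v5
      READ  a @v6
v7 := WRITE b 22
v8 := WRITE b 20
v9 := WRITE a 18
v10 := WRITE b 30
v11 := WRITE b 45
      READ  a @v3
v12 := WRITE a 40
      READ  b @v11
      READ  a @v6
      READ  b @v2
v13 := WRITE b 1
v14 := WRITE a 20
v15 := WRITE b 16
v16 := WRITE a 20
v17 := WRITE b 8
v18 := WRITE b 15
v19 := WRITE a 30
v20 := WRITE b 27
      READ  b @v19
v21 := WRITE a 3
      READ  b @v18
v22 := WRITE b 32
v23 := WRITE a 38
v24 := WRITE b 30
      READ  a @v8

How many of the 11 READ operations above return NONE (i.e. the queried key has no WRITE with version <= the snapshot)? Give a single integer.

Answer: 1

Derivation:
v1: WRITE a=21  (a history now [(1, 21)])
v2: WRITE a=23  (a history now [(1, 21), (2, 23)])
v3: WRITE b=45  (b history now [(3, 45)])
READ b @v3: history=[(3, 45)] -> pick v3 -> 45
v4: WRITE b=25  (b history now [(3, 45), (4, 25)])
v5: WRITE b=12  (b history now [(3, 45), (4, 25), (5, 12)])
v6: WRITE b=9  (b history now [(3, 45), (4, 25), (5, 12), (6, 9)])
READ a @v6: history=[(1, 21), (2, 23)] -> pick v2 -> 23
READ a @v5: history=[(1, 21), (2, 23)] -> pick v2 -> 23
READ a @v6: history=[(1, 21), (2, 23)] -> pick v2 -> 23
v7: WRITE b=22  (b history now [(3, 45), (4, 25), (5, 12), (6, 9), (7, 22)])
v8: WRITE b=20  (b history now [(3, 45), (4, 25), (5, 12), (6, 9), (7, 22), (8, 20)])
v9: WRITE a=18  (a history now [(1, 21), (2, 23), (9, 18)])
v10: WRITE b=30  (b history now [(3, 45), (4, 25), (5, 12), (6, 9), (7, 22), (8, 20), (10, 30)])
v11: WRITE b=45  (b history now [(3, 45), (4, 25), (5, 12), (6, 9), (7, 22), (8, 20), (10, 30), (11, 45)])
READ a @v3: history=[(1, 21), (2, 23), (9, 18)] -> pick v2 -> 23
v12: WRITE a=40  (a history now [(1, 21), (2, 23), (9, 18), (12, 40)])
READ b @v11: history=[(3, 45), (4, 25), (5, 12), (6, 9), (7, 22), (8, 20), (10, 30), (11, 45)] -> pick v11 -> 45
READ a @v6: history=[(1, 21), (2, 23), (9, 18), (12, 40)] -> pick v2 -> 23
READ b @v2: history=[(3, 45), (4, 25), (5, 12), (6, 9), (7, 22), (8, 20), (10, 30), (11, 45)] -> no version <= 2 -> NONE
v13: WRITE b=1  (b history now [(3, 45), (4, 25), (5, 12), (6, 9), (7, 22), (8, 20), (10, 30), (11, 45), (13, 1)])
v14: WRITE a=20  (a history now [(1, 21), (2, 23), (9, 18), (12, 40), (14, 20)])
v15: WRITE b=16  (b history now [(3, 45), (4, 25), (5, 12), (6, 9), (7, 22), (8, 20), (10, 30), (11, 45), (13, 1), (15, 16)])
v16: WRITE a=20  (a history now [(1, 21), (2, 23), (9, 18), (12, 40), (14, 20), (16, 20)])
v17: WRITE b=8  (b history now [(3, 45), (4, 25), (5, 12), (6, 9), (7, 22), (8, 20), (10, 30), (11, 45), (13, 1), (15, 16), (17, 8)])
v18: WRITE b=15  (b history now [(3, 45), (4, 25), (5, 12), (6, 9), (7, 22), (8, 20), (10, 30), (11, 45), (13, 1), (15, 16), (17, 8), (18, 15)])
v19: WRITE a=30  (a history now [(1, 21), (2, 23), (9, 18), (12, 40), (14, 20), (16, 20), (19, 30)])
v20: WRITE b=27  (b history now [(3, 45), (4, 25), (5, 12), (6, 9), (7, 22), (8, 20), (10, 30), (11, 45), (13, 1), (15, 16), (17, 8), (18, 15), (20, 27)])
READ b @v19: history=[(3, 45), (4, 25), (5, 12), (6, 9), (7, 22), (8, 20), (10, 30), (11, 45), (13, 1), (15, 16), (17, 8), (18, 15), (20, 27)] -> pick v18 -> 15
v21: WRITE a=3  (a history now [(1, 21), (2, 23), (9, 18), (12, 40), (14, 20), (16, 20), (19, 30), (21, 3)])
READ b @v18: history=[(3, 45), (4, 25), (5, 12), (6, 9), (7, 22), (8, 20), (10, 30), (11, 45), (13, 1), (15, 16), (17, 8), (18, 15), (20, 27)] -> pick v18 -> 15
v22: WRITE b=32  (b history now [(3, 45), (4, 25), (5, 12), (6, 9), (7, 22), (8, 20), (10, 30), (11, 45), (13, 1), (15, 16), (17, 8), (18, 15), (20, 27), (22, 32)])
v23: WRITE a=38  (a history now [(1, 21), (2, 23), (9, 18), (12, 40), (14, 20), (16, 20), (19, 30), (21, 3), (23, 38)])
v24: WRITE b=30  (b history now [(3, 45), (4, 25), (5, 12), (6, 9), (7, 22), (8, 20), (10, 30), (11, 45), (13, 1), (15, 16), (17, 8), (18, 15), (20, 27), (22, 32), (24, 30)])
READ a @v8: history=[(1, 21), (2, 23), (9, 18), (12, 40), (14, 20), (16, 20), (19, 30), (21, 3), (23, 38)] -> pick v2 -> 23
Read results in order: ['45', '23', '23', '23', '23', '45', '23', 'NONE', '15', '15', '23']
NONE count = 1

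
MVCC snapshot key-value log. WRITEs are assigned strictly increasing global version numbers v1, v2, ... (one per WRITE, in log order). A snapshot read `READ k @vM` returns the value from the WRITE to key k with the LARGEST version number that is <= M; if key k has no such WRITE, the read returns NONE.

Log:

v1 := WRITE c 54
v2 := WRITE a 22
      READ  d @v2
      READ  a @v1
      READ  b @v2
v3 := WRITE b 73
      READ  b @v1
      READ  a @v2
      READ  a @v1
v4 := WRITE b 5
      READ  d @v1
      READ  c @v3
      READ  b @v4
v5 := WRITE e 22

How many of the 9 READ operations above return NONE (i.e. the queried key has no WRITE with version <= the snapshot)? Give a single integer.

Answer: 6

Derivation:
v1: WRITE c=54  (c history now [(1, 54)])
v2: WRITE a=22  (a history now [(2, 22)])
READ d @v2: history=[] -> no version <= 2 -> NONE
READ a @v1: history=[(2, 22)] -> no version <= 1 -> NONE
READ b @v2: history=[] -> no version <= 2 -> NONE
v3: WRITE b=73  (b history now [(3, 73)])
READ b @v1: history=[(3, 73)] -> no version <= 1 -> NONE
READ a @v2: history=[(2, 22)] -> pick v2 -> 22
READ a @v1: history=[(2, 22)] -> no version <= 1 -> NONE
v4: WRITE b=5  (b history now [(3, 73), (4, 5)])
READ d @v1: history=[] -> no version <= 1 -> NONE
READ c @v3: history=[(1, 54)] -> pick v1 -> 54
READ b @v4: history=[(3, 73), (4, 5)] -> pick v4 -> 5
v5: WRITE e=22  (e history now [(5, 22)])
Read results in order: ['NONE', 'NONE', 'NONE', 'NONE', '22', 'NONE', 'NONE', '54', '5']
NONE count = 6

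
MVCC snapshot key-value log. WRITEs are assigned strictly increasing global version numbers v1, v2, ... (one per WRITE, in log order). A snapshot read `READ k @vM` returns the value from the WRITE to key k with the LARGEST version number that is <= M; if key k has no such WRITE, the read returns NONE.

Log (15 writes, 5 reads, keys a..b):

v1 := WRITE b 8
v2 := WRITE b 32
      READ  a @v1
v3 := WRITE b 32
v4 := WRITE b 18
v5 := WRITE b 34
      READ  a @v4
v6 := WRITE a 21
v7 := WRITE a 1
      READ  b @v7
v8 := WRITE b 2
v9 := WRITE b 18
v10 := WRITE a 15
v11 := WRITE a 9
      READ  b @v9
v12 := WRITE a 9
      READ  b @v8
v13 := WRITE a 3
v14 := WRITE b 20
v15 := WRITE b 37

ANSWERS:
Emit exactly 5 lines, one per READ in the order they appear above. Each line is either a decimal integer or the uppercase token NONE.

Answer: NONE
NONE
34
18
2

Derivation:
v1: WRITE b=8  (b history now [(1, 8)])
v2: WRITE b=32  (b history now [(1, 8), (2, 32)])
READ a @v1: history=[] -> no version <= 1 -> NONE
v3: WRITE b=32  (b history now [(1, 8), (2, 32), (3, 32)])
v4: WRITE b=18  (b history now [(1, 8), (2, 32), (3, 32), (4, 18)])
v5: WRITE b=34  (b history now [(1, 8), (2, 32), (3, 32), (4, 18), (5, 34)])
READ a @v4: history=[] -> no version <= 4 -> NONE
v6: WRITE a=21  (a history now [(6, 21)])
v7: WRITE a=1  (a history now [(6, 21), (7, 1)])
READ b @v7: history=[(1, 8), (2, 32), (3, 32), (4, 18), (5, 34)] -> pick v5 -> 34
v8: WRITE b=2  (b history now [(1, 8), (2, 32), (3, 32), (4, 18), (5, 34), (8, 2)])
v9: WRITE b=18  (b history now [(1, 8), (2, 32), (3, 32), (4, 18), (5, 34), (8, 2), (9, 18)])
v10: WRITE a=15  (a history now [(6, 21), (7, 1), (10, 15)])
v11: WRITE a=9  (a history now [(6, 21), (7, 1), (10, 15), (11, 9)])
READ b @v9: history=[(1, 8), (2, 32), (3, 32), (4, 18), (5, 34), (8, 2), (9, 18)] -> pick v9 -> 18
v12: WRITE a=9  (a history now [(6, 21), (7, 1), (10, 15), (11, 9), (12, 9)])
READ b @v8: history=[(1, 8), (2, 32), (3, 32), (4, 18), (5, 34), (8, 2), (9, 18)] -> pick v8 -> 2
v13: WRITE a=3  (a history now [(6, 21), (7, 1), (10, 15), (11, 9), (12, 9), (13, 3)])
v14: WRITE b=20  (b history now [(1, 8), (2, 32), (3, 32), (4, 18), (5, 34), (8, 2), (9, 18), (14, 20)])
v15: WRITE b=37  (b history now [(1, 8), (2, 32), (3, 32), (4, 18), (5, 34), (8, 2), (9, 18), (14, 20), (15, 37)])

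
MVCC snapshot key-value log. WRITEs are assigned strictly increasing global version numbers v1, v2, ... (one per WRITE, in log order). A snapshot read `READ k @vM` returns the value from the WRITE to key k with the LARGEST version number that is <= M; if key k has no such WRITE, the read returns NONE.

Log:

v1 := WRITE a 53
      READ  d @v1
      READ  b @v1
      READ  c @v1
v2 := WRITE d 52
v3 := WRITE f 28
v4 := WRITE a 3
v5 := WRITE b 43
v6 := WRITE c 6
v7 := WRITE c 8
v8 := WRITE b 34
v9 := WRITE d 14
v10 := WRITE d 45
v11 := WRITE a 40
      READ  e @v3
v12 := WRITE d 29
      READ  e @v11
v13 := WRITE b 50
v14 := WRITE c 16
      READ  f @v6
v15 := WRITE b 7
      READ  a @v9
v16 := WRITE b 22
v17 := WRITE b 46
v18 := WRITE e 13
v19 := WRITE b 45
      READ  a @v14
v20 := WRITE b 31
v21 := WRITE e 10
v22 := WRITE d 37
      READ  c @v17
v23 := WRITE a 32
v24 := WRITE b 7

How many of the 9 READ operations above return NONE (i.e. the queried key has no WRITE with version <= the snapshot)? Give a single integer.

Answer: 5

Derivation:
v1: WRITE a=53  (a history now [(1, 53)])
READ d @v1: history=[] -> no version <= 1 -> NONE
READ b @v1: history=[] -> no version <= 1 -> NONE
READ c @v1: history=[] -> no version <= 1 -> NONE
v2: WRITE d=52  (d history now [(2, 52)])
v3: WRITE f=28  (f history now [(3, 28)])
v4: WRITE a=3  (a history now [(1, 53), (4, 3)])
v5: WRITE b=43  (b history now [(5, 43)])
v6: WRITE c=6  (c history now [(6, 6)])
v7: WRITE c=8  (c history now [(6, 6), (7, 8)])
v8: WRITE b=34  (b history now [(5, 43), (8, 34)])
v9: WRITE d=14  (d history now [(2, 52), (9, 14)])
v10: WRITE d=45  (d history now [(2, 52), (9, 14), (10, 45)])
v11: WRITE a=40  (a history now [(1, 53), (4, 3), (11, 40)])
READ e @v3: history=[] -> no version <= 3 -> NONE
v12: WRITE d=29  (d history now [(2, 52), (9, 14), (10, 45), (12, 29)])
READ e @v11: history=[] -> no version <= 11 -> NONE
v13: WRITE b=50  (b history now [(5, 43), (8, 34), (13, 50)])
v14: WRITE c=16  (c history now [(6, 6), (7, 8), (14, 16)])
READ f @v6: history=[(3, 28)] -> pick v3 -> 28
v15: WRITE b=7  (b history now [(5, 43), (8, 34), (13, 50), (15, 7)])
READ a @v9: history=[(1, 53), (4, 3), (11, 40)] -> pick v4 -> 3
v16: WRITE b=22  (b history now [(5, 43), (8, 34), (13, 50), (15, 7), (16, 22)])
v17: WRITE b=46  (b history now [(5, 43), (8, 34), (13, 50), (15, 7), (16, 22), (17, 46)])
v18: WRITE e=13  (e history now [(18, 13)])
v19: WRITE b=45  (b history now [(5, 43), (8, 34), (13, 50), (15, 7), (16, 22), (17, 46), (19, 45)])
READ a @v14: history=[(1, 53), (4, 3), (11, 40)] -> pick v11 -> 40
v20: WRITE b=31  (b history now [(5, 43), (8, 34), (13, 50), (15, 7), (16, 22), (17, 46), (19, 45), (20, 31)])
v21: WRITE e=10  (e history now [(18, 13), (21, 10)])
v22: WRITE d=37  (d history now [(2, 52), (9, 14), (10, 45), (12, 29), (22, 37)])
READ c @v17: history=[(6, 6), (7, 8), (14, 16)] -> pick v14 -> 16
v23: WRITE a=32  (a history now [(1, 53), (4, 3), (11, 40), (23, 32)])
v24: WRITE b=7  (b history now [(5, 43), (8, 34), (13, 50), (15, 7), (16, 22), (17, 46), (19, 45), (20, 31), (24, 7)])
Read results in order: ['NONE', 'NONE', 'NONE', 'NONE', 'NONE', '28', '3', '40', '16']
NONE count = 5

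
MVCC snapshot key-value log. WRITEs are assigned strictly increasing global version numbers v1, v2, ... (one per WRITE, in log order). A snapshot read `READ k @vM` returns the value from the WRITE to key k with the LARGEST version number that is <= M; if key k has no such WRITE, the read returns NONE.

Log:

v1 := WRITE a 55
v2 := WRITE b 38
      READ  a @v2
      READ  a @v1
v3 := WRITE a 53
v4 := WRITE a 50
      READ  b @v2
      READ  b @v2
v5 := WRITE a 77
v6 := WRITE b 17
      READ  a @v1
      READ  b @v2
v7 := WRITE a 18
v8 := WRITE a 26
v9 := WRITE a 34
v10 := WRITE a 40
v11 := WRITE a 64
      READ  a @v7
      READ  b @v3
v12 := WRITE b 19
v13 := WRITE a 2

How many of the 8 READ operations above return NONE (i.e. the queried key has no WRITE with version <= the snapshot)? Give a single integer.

v1: WRITE a=55  (a history now [(1, 55)])
v2: WRITE b=38  (b history now [(2, 38)])
READ a @v2: history=[(1, 55)] -> pick v1 -> 55
READ a @v1: history=[(1, 55)] -> pick v1 -> 55
v3: WRITE a=53  (a history now [(1, 55), (3, 53)])
v4: WRITE a=50  (a history now [(1, 55), (3, 53), (4, 50)])
READ b @v2: history=[(2, 38)] -> pick v2 -> 38
READ b @v2: history=[(2, 38)] -> pick v2 -> 38
v5: WRITE a=77  (a history now [(1, 55), (3, 53), (4, 50), (5, 77)])
v6: WRITE b=17  (b history now [(2, 38), (6, 17)])
READ a @v1: history=[(1, 55), (3, 53), (4, 50), (5, 77)] -> pick v1 -> 55
READ b @v2: history=[(2, 38), (6, 17)] -> pick v2 -> 38
v7: WRITE a=18  (a history now [(1, 55), (3, 53), (4, 50), (5, 77), (7, 18)])
v8: WRITE a=26  (a history now [(1, 55), (3, 53), (4, 50), (5, 77), (7, 18), (8, 26)])
v9: WRITE a=34  (a history now [(1, 55), (3, 53), (4, 50), (5, 77), (7, 18), (8, 26), (9, 34)])
v10: WRITE a=40  (a history now [(1, 55), (3, 53), (4, 50), (5, 77), (7, 18), (8, 26), (9, 34), (10, 40)])
v11: WRITE a=64  (a history now [(1, 55), (3, 53), (4, 50), (5, 77), (7, 18), (8, 26), (9, 34), (10, 40), (11, 64)])
READ a @v7: history=[(1, 55), (3, 53), (4, 50), (5, 77), (7, 18), (8, 26), (9, 34), (10, 40), (11, 64)] -> pick v7 -> 18
READ b @v3: history=[(2, 38), (6, 17)] -> pick v2 -> 38
v12: WRITE b=19  (b history now [(2, 38), (6, 17), (12, 19)])
v13: WRITE a=2  (a history now [(1, 55), (3, 53), (4, 50), (5, 77), (7, 18), (8, 26), (9, 34), (10, 40), (11, 64), (13, 2)])
Read results in order: ['55', '55', '38', '38', '55', '38', '18', '38']
NONE count = 0

Answer: 0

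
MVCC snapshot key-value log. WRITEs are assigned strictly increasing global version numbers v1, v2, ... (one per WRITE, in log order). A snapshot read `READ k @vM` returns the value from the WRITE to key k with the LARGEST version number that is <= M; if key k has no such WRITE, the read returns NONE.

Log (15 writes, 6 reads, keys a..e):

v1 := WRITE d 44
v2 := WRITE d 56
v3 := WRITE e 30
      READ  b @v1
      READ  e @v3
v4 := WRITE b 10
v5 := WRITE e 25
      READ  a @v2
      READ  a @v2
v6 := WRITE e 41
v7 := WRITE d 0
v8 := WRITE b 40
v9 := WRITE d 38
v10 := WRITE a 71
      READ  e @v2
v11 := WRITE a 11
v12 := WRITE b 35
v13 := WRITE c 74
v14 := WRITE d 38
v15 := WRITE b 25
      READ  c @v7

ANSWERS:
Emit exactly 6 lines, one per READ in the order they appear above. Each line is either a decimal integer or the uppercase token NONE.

v1: WRITE d=44  (d history now [(1, 44)])
v2: WRITE d=56  (d history now [(1, 44), (2, 56)])
v3: WRITE e=30  (e history now [(3, 30)])
READ b @v1: history=[] -> no version <= 1 -> NONE
READ e @v3: history=[(3, 30)] -> pick v3 -> 30
v4: WRITE b=10  (b history now [(4, 10)])
v5: WRITE e=25  (e history now [(3, 30), (5, 25)])
READ a @v2: history=[] -> no version <= 2 -> NONE
READ a @v2: history=[] -> no version <= 2 -> NONE
v6: WRITE e=41  (e history now [(3, 30), (5, 25), (6, 41)])
v7: WRITE d=0  (d history now [(1, 44), (2, 56), (7, 0)])
v8: WRITE b=40  (b history now [(4, 10), (8, 40)])
v9: WRITE d=38  (d history now [(1, 44), (2, 56), (7, 0), (9, 38)])
v10: WRITE a=71  (a history now [(10, 71)])
READ e @v2: history=[(3, 30), (5, 25), (6, 41)] -> no version <= 2 -> NONE
v11: WRITE a=11  (a history now [(10, 71), (11, 11)])
v12: WRITE b=35  (b history now [(4, 10), (8, 40), (12, 35)])
v13: WRITE c=74  (c history now [(13, 74)])
v14: WRITE d=38  (d history now [(1, 44), (2, 56), (7, 0), (9, 38), (14, 38)])
v15: WRITE b=25  (b history now [(4, 10), (8, 40), (12, 35), (15, 25)])
READ c @v7: history=[(13, 74)] -> no version <= 7 -> NONE

Answer: NONE
30
NONE
NONE
NONE
NONE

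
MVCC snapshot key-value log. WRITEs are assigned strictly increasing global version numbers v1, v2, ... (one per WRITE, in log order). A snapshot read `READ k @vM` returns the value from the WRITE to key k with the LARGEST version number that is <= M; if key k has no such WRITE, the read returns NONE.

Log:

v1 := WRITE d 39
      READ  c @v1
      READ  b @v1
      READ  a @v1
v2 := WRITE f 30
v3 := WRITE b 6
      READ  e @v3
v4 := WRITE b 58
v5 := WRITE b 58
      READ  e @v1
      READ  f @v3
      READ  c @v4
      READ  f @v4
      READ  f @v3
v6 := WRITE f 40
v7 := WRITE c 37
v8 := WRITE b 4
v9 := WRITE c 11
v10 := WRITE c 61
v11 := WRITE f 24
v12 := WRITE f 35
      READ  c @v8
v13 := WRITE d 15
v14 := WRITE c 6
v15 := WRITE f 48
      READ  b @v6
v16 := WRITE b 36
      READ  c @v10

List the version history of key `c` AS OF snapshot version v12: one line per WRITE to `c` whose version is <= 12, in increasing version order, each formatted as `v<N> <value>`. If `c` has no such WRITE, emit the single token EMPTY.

Answer: v7 37
v9 11
v10 61

Derivation:
Scan writes for key=c with version <= 12:
  v1 WRITE d 39 -> skip
  v2 WRITE f 30 -> skip
  v3 WRITE b 6 -> skip
  v4 WRITE b 58 -> skip
  v5 WRITE b 58 -> skip
  v6 WRITE f 40 -> skip
  v7 WRITE c 37 -> keep
  v8 WRITE b 4 -> skip
  v9 WRITE c 11 -> keep
  v10 WRITE c 61 -> keep
  v11 WRITE f 24 -> skip
  v12 WRITE f 35 -> skip
  v13 WRITE d 15 -> skip
  v14 WRITE c 6 -> drop (> snap)
  v15 WRITE f 48 -> skip
  v16 WRITE b 36 -> skip
Collected: [(7, 37), (9, 11), (10, 61)]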